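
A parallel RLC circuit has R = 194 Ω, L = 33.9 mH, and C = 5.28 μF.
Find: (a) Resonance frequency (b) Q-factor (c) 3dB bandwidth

Step 1 — Resonance: ω₀ = 1/√(LC) = 1/√(0.0339·5.28e-06) = 2364 rad/s.
Step 2 — f₀ = ω₀/(2π) = 376.2 Hz.
Step 3 — Parallel Q: Q = R/(ω₀L) = 194/(2364·0.0339) = 2.421.
Step 4 — Bandwidth: Δω = ω₀/Q = 976.3 rad/s; BW = Δω/(2π) = 155.4 Hz.

(a) f₀ = 376.2 Hz  (b) Q = 2.421  (c) BW = 155.4 Hz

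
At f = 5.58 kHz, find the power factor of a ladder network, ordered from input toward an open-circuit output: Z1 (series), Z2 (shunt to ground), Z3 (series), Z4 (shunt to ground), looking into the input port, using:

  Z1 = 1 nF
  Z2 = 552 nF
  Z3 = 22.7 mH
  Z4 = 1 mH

Step 1 — Angular frequency: ω = 2π·f = 2π·5580 = 3.506e+04 rad/s.
Step 2 — Component impedances:
  Z1: Z = 1/(jωC) = -j/(ω·C) = 0 - j2.852e+04 Ω
  Z2: Z = 1/(jωC) = -j/(ω·C) = 0 - j51.67 Ω
  Z3: Z = jωL = j·3.506e+04·0.0227 = 0 + j795.9 Ω
  Z4: Z = jωL = j·3.506e+04·0.001 = 0 + j35.06 Ω
Step 3 — Ladder network (open output): work backward from the far end, alternating series and parallel combinations. Z_in = 0 - j2.858e+04 Ω = 2.858e+04∠-90.0° Ω.
Step 4 — Power factor: PF = cos(φ) = Re(Z)/|Z| = 0/2.858e+04 = 0.
Step 5 — Type: Im(Z) = -2.858e+04 ⇒ leading (phase φ = -90.0°).

PF = 0 (leading, φ = -90.0°)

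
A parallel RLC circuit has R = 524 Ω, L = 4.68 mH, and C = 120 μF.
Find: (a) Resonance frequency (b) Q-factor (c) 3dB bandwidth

Step 1 — Resonance: ω₀ = 1/√(LC) = 1/√(0.00468·0.00012) = 1334 rad/s.
Step 2 — f₀ = ω₀/(2π) = 212.4 Hz.
Step 3 — Parallel Q: Q = R/(ω₀L) = 524/(1334·0.00468) = 83.91.
Step 4 — Bandwidth: Δω = ω₀/Q = 15.9 rad/s; BW = Δω/(2π) = 2.531 Hz.

(a) f₀ = 212.4 Hz  (b) Q = 83.91  (c) BW = 2.531 Hz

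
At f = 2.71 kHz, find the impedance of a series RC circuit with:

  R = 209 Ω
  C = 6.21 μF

Step 1 — Angular frequency: ω = 2π·f = 2π·2710 = 1.703e+04 rad/s.
Step 2 — Component impedances:
  R: Z = R = 209 Ω
  C: Z = 1/(jωC) = -j/(ω·C) = 0 - j9.457 Ω
Step 3 — Series combination: Z_total = R + C = 209 - j9.457 Ω = 209.2∠-2.6° Ω.

Z = 209 - j9.457 Ω = 209.2∠-2.6° Ω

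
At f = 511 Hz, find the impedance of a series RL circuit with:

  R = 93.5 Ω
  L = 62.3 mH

Step 1 — Angular frequency: ω = 2π·f = 2π·511 = 3211 rad/s.
Step 2 — Component impedances:
  R: Z = R = 93.5 Ω
  L: Z = jωL = j·3211·0.0623 = 0 + j200 Ω
Step 3 — Series combination: Z_total = R + L = 93.5 + j200 Ω = 220.8∠64.9° Ω.

Z = 93.5 + j200 Ω = 220.8∠64.9° Ω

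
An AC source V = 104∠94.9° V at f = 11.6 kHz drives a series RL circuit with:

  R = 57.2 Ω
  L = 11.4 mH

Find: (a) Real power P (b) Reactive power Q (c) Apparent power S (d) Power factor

Step 1 — Angular frequency: ω = 2π·f = 2π·1.16e+04 = 7.288e+04 rad/s.
Step 2 — Component impedances:
  R: Z = R = 57.2 Ω
  L: Z = jωL = j·7.288e+04·0.0114 = 0 + j830.9 Ω
Step 3 — Series combination: Z_total = R + L = 57.2 + j830.9 Ω = 832.9∠86.1° Ω.
Step 4 — Source phasor: V = 104∠94.9° V = -8.883 + j103.6 V.
Step 5 — Current: I = V / Z = 0.1234 + j0.01919 A = 0.1249∠8.8° A.
Step 6 — Complex power: S = V·I* = 0.8919 + j12.96 VA.
Step 7 — Real power: P = Re(S) = 0.8919 W.
Step 8 — Reactive power: Q = Im(S) = 12.96 VAR.
Step 9 — Apparent power: |S| = 12.99 VA.
Step 10 — Power factor: PF = P/|S| = 0.06868 (lagging).

(a) P = 0.8919 W  (b) Q = 12.96 VAR  (c) S = 12.99 VA  (d) PF = 0.06868 (lagging)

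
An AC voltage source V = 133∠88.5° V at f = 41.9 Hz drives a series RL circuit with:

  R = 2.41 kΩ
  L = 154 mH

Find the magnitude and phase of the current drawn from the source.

Step 1 — Angular frequency: ω = 2π·f = 2π·41.9 = 263.3 rad/s.
Step 2 — Component impedances:
  R: Z = R = 2410 Ω
  L: Z = jωL = j·263.3·0.154 = 0 + j40.54 Ω
Step 3 — Series combination: Z_total = R + L = 2410 + j40.54 Ω = 2410∠1.0° Ω.
Step 4 — Source phasor: V = 133∠88.5° V = 3.482 + j133 V.
Step 5 — Ohm's law: I = V / Z_total = (3.482 + j133) / (2410 + j40.54) = 0.002372 + j0.05513 A.
Step 6 — Convert to polar: |I| = 0.05518 A, ∠I = 87.5°.

I = 0.05518∠87.5° A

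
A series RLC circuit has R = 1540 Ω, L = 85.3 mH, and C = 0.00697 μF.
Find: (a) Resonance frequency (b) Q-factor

Step 1 — Resonance condition Im(Z)=0 gives ω₀ = 1/√(LC).
Step 2 — ω₀ = 1/√(0.0853·6.97e-09) = 4.101e+04 rad/s.
Step 3 — f₀ = ω₀/(2π) = 6527 Hz.
Step 4 — Series Q: Q = ω₀L/R = 4.101e+04·0.0853/1540 = 2.272.

(a) f₀ = 6527 Hz  (b) Q = 2.272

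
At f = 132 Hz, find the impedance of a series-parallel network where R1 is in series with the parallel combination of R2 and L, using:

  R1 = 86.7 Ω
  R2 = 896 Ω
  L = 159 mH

Step 1 — Angular frequency: ω = 2π·f = 2π·132 = 829.4 rad/s.
Step 2 — Component impedances:
  R1: Z = R = 86.7 Ω
  R2: Z = R = 896 Ω
  L: Z = jωL = j·829.4·0.159 = 0 + j131.9 Ω
Step 3 — Parallel branch: R2 || L = 1/(1/R2 + 1/L) = 19 + j129.1 Ω.
Step 4 — Series with R1: Z_total = R1 + (R2 || L) = 105.7 + j129.1 Ω = 166.8∠50.7° Ω.

Z = 105.7 + j129.1 Ω = 166.8∠50.7° Ω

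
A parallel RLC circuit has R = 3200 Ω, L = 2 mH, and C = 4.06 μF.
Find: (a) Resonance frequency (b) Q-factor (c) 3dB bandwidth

Step 1 — Resonance: ω₀ = 1/√(LC) = 1/√(0.002·4.06e-06) = 1.11e+04 rad/s.
Step 2 — f₀ = ω₀/(2π) = 1766 Hz.
Step 3 — Parallel Q: Q = R/(ω₀L) = 3200/(1.11e+04·0.002) = 144.2.
Step 4 — Bandwidth: Δω = ω₀/Q = 76.97 rad/s; BW = Δω/(2π) = 12.25 Hz.

(a) f₀ = 1766 Hz  (b) Q = 144.2  (c) BW = 12.25 Hz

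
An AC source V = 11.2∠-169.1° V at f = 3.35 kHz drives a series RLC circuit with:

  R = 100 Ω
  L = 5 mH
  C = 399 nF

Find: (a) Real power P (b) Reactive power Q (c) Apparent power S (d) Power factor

Step 1 — Angular frequency: ω = 2π·f = 2π·3350 = 2.105e+04 rad/s.
Step 2 — Component impedances:
  R: Z = R = 100 Ω
  L: Z = jωL = j·2.105e+04·0.005 = 0 + j105.2 Ω
  C: Z = 1/(jωC) = -j/(ω·C) = 0 - j119.1 Ω
Step 3 — Series combination: Z_total = R + L + C = 100 - j13.83 Ω = 101∠-7.9° Ω.
Step 4 — Source phasor: V = 11.2∠-169.1° V = -11 - j2.118 V.
Step 5 — Current: I = V / Z = -0.105 - j0.0357 A = 0.1109∠-161.2° A.
Step 6 — Complex power: S = V·I* = 1.231 - j0.1702 VA.
Step 7 — Real power: P = Re(S) = 1.231 W.
Step 8 — Reactive power: Q = Im(S) = -0.1702 VAR.
Step 9 — Apparent power: |S| = 1.243 VA.
Step 10 — Power factor: PF = P/|S| = 0.9906 (leading).

(a) P = 1.231 W  (b) Q = -0.1702 VAR  (c) S = 1.243 VA  (d) PF = 0.9906 (leading)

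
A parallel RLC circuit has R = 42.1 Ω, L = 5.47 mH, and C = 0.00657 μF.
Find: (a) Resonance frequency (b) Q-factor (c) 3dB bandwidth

Step 1 — Resonance: ω₀ = 1/√(LC) = 1/√(0.00547·6.57e-09) = 1.668e+05 rad/s.
Step 2 — f₀ = ω₀/(2π) = 2.655e+04 Hz.
Step 3 — Parallel Q: Q = R/(ω₀L) = 42.1/(1.668e+05·0.00547) = 0.04614.
Step 4 — Bandwidth: Δω = ω₀/Q = 3.615e+06 rad/s; BW = Δω/(2π) = 5.754e+05 Hz.

(a) f₀ = 2.655e+04 Hz  (b) Q = 0.04614  (c) BW = 5.754e+05 Hz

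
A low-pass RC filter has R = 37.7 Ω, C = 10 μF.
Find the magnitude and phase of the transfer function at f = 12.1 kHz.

Step 1 — Angular frequency: ω = 2π·1.21e+04 = 7.603e+04 rad/s.
Step 2 — Transfer function: H(jω) = 1/(1 + jωRC).
Step 3 — Denominator: 1 + jωRC = 1 + j·7.603e+04·37.7·1e-05 = 1 + j28.66.
Step 4 — H = 0.001216 - j0.03485.
Step 5 — Magnitude: |H| = 0.03487 (-29.2 dB); phase: φ = -88.0°.

|H| = 0.03487 (-29.2 dB), φ = -88.0°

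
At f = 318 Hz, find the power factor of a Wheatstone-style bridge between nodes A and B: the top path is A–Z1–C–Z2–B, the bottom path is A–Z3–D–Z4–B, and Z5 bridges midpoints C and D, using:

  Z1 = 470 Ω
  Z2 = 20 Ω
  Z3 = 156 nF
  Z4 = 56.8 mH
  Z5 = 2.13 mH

Step 1 — Angular frequency: ω = 2π·f = 2π·318 = 1998 rad/s.
Step 2 — Component impedances:
  Z1: Z = R = 470 Ω
  Z2: Z = R = 20 Ω
  Z3: Z = 1/(jωC) = -j/(ω·C) = 0 - j3208 Ω
  Z4: Z = jωL = j·1998·0.0568 = 0 + j113.5 Ω
  Z5: Z = jωL = j·1998·0.00213 = 0 + j4.256 Ω
Step 3 — Bridge requires nodal analysis (the Z5 bridge couples midpoints C and D, so the two paths cannot be reduced to a simple series/parallel combination). Setting node B to ground and injecting 1 A at node A, the 3-node admittance system at A, C, D solves to V_A = Z_AB = 479.5 - j64.39 Ω = 483.8∠-7.6° Ω.
Step 4 — Power factor: PF = cos(φ) = Re(Z)/|Z| = 479.5/483.8 = 0.9911.
Step 5 — Type: Im(Z) = -64.39 ⇒ leading (phase φ = -7.6°).

PF = 0.9911 (leading, φ = -7.6°)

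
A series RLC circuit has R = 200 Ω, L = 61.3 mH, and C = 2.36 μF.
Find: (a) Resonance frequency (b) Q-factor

Step 1 — Resonance condition Im(Z)=0 gives ω₀ = 1/√(LC).
Step 2 — ω₀ = 1/√(0.0613·2.36e-06) = 2629 rad/s.
Step 3 — f₀ = ω₀/(2π) = 418.4 Hz.
Step 4 — Series Q: Q = ω₀L/R = 2629·0.0613/200 = 0.8058.

(a) f₀ = 418.4 Hz  (b) Q = 0.8058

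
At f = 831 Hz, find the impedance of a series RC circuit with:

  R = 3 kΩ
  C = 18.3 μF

Step 1 — Angular frequency: ω = 2π·f = 2π·831 = 5221 rad/s.
Step 2 — Component impedances:
  R: Z = R = 3000 Ω
  C: Z = 1/(jωC) = -j/(ω·C) = 0 - j10.47 Ω
Step 3 — Series combination: Z_total = R + C = 3000 - j10.47 Ω = 3000∠-0.2° Ω.

Z = 3000 - j10.47 Ω = 3000∠-0.2° Ω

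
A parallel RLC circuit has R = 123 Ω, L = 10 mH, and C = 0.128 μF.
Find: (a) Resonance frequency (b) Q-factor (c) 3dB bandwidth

Step 1 — Resonance: ω₀ = 1/√(LC) = 1/√(0.01·1.28e-07) = 2.795e+04 rad/s.
Step 2 — f₀ = ω₀/(2π) = 4449 Hz.
Step 3 — Parallel Q: Q = R/(ω₀L) = 123/(2.795e+04·0.01) = 0.4401.
Step 4 — Bandwidth: Δω = ω₀/Q = 6.352e+04 rad/s; BW = Δω/(2π) = 1.011e+04 Hz.

(a) f₀ = 4449 Hz  (b) Q = 0.4401  (c) BW = 1.011e+04 Hz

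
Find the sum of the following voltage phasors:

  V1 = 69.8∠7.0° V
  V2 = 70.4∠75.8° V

Step 1 — Convert each phasor to rectangular form:
  V1 = 69.8·(cos(7.0°) + j·sin(7.0°)) = 69.28 + j8.506 V
  V2 = 70.4·(cos(75.8°) + j·sin(75.8°)) = 17.27 + j68.25 V
Step 2 — Sum components: V_total = 86.55 + j76.76 V.
Step 3 — Convert to polar: |V_total| = 115.7 V, ∠V_total = 41.6°.

V_total = 115.7∠41.6° V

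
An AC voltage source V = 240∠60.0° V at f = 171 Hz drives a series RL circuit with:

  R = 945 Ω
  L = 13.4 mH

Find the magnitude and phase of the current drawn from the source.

Step 1 — Angular frequency: ω = 2π·f = 2π·171 = 1074 rad/s.
Step 2 — Component impedances:
  R: Z = R = 945 Ω
  L: Z = jωL = j·1074·0.0134 = 0 + j14.4 Ω
Step 3 — Series combination: Z_total = R + L = 945 + j14.4 Ω = 945.1∠0.9° Ω.
Step 4 — Source phasor: V = 240∠60.0° V = 120 + j207.8 V.
Step 5 — Ohm's law: I = V / Z_total = (120 + j207.8) / (945 + j14.4) = 0.1303 + j0.218 A.
Step 6 — Convert to polar: |I| = 0.2539 A, ∠I = 59.1°.

I = 0.2539∠59.1° A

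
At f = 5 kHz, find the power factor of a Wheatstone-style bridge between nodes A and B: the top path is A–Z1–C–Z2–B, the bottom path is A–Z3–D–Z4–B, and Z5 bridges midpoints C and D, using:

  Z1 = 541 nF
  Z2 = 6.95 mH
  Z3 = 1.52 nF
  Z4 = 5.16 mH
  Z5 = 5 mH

Step 1 — Angular frequency: ω = 2π·f = 2π·5000 = 3.142e+04 rad/s.
Step 2 — Component impedances:
  Z1: Z = 1/(jωC) = -j/(ω·C) = 0 - j58.84 Ω
  Z2: Z = jωL = j·3.142e+04·0.00695 = 0 + j218.3 Ω
  Z3: Z = 1/(jωC) = -j/(ω·C) = 0 - j2.094e+04 Ω
  Z4: Z = jωL = j·3.142e+04·0.00516 = 0 + j162.1 Ω
  Z5: Z = jωL = j·3.142e+04·0.005 = 0 + j157.1 Ω
Step 3 — Bridge requires nodal analysis (the Z5 bridge couples midpoints C and D, so the two paths cannot be reduced to a simple series/parallel combination). Setting node B to ground and injecting 1 A at node A, the 3-node admittance system at A, C, D solves to V_A = Z_AB = 0 + j70.82 Ω = 70.82∠90.0° Ω.
Step 4 — Power factor: PF = cos(φ) = Re(Z)/|Z| = 0/70.82 = 0.
Step 5 — Type: Im(Z) = 70.82 ⇒ lagging (phase φ = 90.0°).

PF = 0 (lagging, φ = 90.0°)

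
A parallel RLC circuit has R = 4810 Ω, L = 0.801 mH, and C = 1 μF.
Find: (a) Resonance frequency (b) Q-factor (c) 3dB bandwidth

Step 1 — Resonance: ω₀ = 1/√(LC) = 1/√(0.000801·1e-06) = 3.533e+04 rad/s.
Step 2 — f₀ = ω₀/(2π) = 5623 Hz.
Step 3 — Parallel Q: Q = R/(ω₀L) = 4810/(3.533e+04·0.000801) = 170.
Step 4 — Bandwidth: Δω = ω₀/Q = 207.9 rad/s; BW = Δω/(2π) = 33.09 Hz.

(a) f₀ = 5623 Hz  (b) Q = 170  (c) BW = 33.09 Hz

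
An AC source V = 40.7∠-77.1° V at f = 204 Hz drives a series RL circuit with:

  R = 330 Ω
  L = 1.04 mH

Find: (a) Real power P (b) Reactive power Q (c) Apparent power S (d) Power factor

Step 1 — Angular frequency: ω = 2π·f = 2π·204 = 1282 rad/s.
Step 2 — Component impedances:
  R: Z = R = 330 Ω
  L: Z = jωL = j·1282·0.00104 = 0 + j1.333 Ω
Step 3 — Series combination: Z_total = R + L = 330 + j1.333 Ω = 330∠0.2° Ω.
Step 4 — Source phasor: V = 40.7∠-77.1° V = 9.086 - j39.67 V.
Step 5 — Current: I = V / Z = 0.02705 - j0.1203 A = 0.1233∠-77.3° A.
Step 6 — Complex power: S = V·I* = 5.02 + j0.02028 VA.
Step 7 — Real power: P = Re(S) = 5.02 W.
Step 8 — Reactive power: Q = Im(S) = 0.02028 VAR.
Step 9 — Apparent power: |S| = 5.02 VA.
Step 10 — Power factor: PF = P/|S| = 1 (lagging).

(a) P = 5.02 W  (b) Q = 0.02028 VAR  (c) S = 5.02 VA  (d) PF = 1 (lagging)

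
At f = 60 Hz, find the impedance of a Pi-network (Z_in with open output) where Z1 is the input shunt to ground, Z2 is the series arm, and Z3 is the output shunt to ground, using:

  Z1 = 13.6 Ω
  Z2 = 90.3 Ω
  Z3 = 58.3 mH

Step 1 — Angular frequency: ω = 2π·f = 2π·60 = 377 rad/s.
Step 2 — Component impedances:
  Z1: Z = R = 13.6 Ω
  Z2: Z = R = 90.3 Ω
  Z3: Z = jωL = j·377·0.0583 = 0 + j21.98 Ω
Step 3 — With open output, the series arm Z2 and the output shunt Z3 appear in series to ground: Z2 + Z3 = 90.3 + j21.98 Ω.
Step 4 — Parallel with input shunt Z1: Z_in = Z1 || (Z2 + Z3) = 11.9 + j0.3604 Ω = 11.9∠1.7° Ω.

Z = 11.9 + j0.3604 Ω = 11.9∠1.7° Ω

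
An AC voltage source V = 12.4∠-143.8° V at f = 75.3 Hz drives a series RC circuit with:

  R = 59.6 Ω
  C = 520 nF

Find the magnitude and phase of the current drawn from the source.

Step 1 — Angular frequency: ω = 2π·f = 2π·75.3 = 473.1 rad/s.
Step 2 — Component impedances:
  R: Z = R = 59.6 Ω
  C: Z = 1/(jωC) = -j/(ω·C) = 0 - j4065 Ω
Step 3 — Series combination: Z_total = R + C = 59.6 - j4065 Ω = 4065∠-89.2° Ω.
Step 4 — Source phasor: V = 12.4∠-143.8° V = -10.01 - j7.324 V.
Step 5 — Ohm's law: I = V / Z_total = (-10.01 - j7.324) / (59.6 - j4065) = 0.001765 - j0.002488 A.
Step 6 — Convert to polar: |I| = 0.00305 A, ∠I = -54.6°.

I = 0.00305∠-54.6° A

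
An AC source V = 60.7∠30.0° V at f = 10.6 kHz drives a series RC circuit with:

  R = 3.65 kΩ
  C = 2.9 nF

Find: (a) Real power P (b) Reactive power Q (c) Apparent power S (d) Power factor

Step 1 — Angular frequency: ω = 2π·f = 2π·1.06e+04 = 6.66e+04 rad/s.
Step 2 — Component impedances:
  R: Z = R = 3650 Ω
  C: Z = 1/(jωC) = -j/(ω·C) = 0 - j5177 Ω
Step 3 — Series combination: Z_total = R + C = 3650 - j5177 Ω = 6335∠-54.8° Ω.
Step 4 — Source phasor: V = 60.7∠30.0° V = 52.57 + j30.35 V.
Step 5 — Current: I = V / Z = 0.0008656 + j0.009543 A = 0.009582∠84.8° A.
Step 6 — Complex power: S = V·I* = 0.3351 - j0.4754 VA.
Step 7 — Real power: P = Re(S) = 0.3351 W.
Step 8 — Reactive power: Q = Im(S) = -0.4754 VAR.
Step 9 — Apparent power: |S| = 0.5816 VA.
Step 10 — Power factor: PF = P/|S| = 0.5762 (leading).

(a) P = 0.3351 W  (b) Q = -0.4754 VAR  (c) S = 0.5816 VA  (d) PF = 0.5762 (leading)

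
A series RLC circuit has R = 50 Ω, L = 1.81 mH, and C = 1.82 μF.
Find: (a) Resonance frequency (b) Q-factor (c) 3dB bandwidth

Step 1 — Resonance: ω₀ = 1/√(LC) = 1/√(0.00181·1.82e-06) = 1.742e+04 rad/s.
Step 2 — f₀ = ω₀/(2π) = 2773 Hz.
Step 3 — Series Q: Q = ω₀L/R = 1.742e+04·0.00181/50 = 0.6307.
Step 4 — Bandwidth: Δω = ω₀/Q = 2.762e+04 rad/s; BW = Δω/(2π) = 4397 Hz.

(a) f₀ = 2773 Hz  (b) Q = 0.6307  (c) BW = 4397 Hz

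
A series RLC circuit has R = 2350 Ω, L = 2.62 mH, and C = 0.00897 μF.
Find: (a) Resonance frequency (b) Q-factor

Step 1 — Resonance condition Im(Z)=0 gives ω₀ = 1/√(LC).
Step 2 — ω₀ = 1/√(0.00262·8.97e-09) = 2.063e+05 rad/s.
Step 3 — f₀ = ω₀/(2π) = 3.283e+04 Hz.
Step 4 — Series Q: Q = ω₀L/R = 2.063e+05·0.00262/2350 = 0.23.

(a) f₀ = 3.283e+04 Hz  (b) Q = 0.23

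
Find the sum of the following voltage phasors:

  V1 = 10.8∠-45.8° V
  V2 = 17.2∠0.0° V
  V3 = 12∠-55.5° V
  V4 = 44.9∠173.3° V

Step 1 — Convert each phasor to rectangular form:
  V1 = 10.8·(cos(-45.8°) + j·sin(-45.8°)) = 7.529 - j7.743 V
  V2 = 17.2·(cos(0.0°) + j·sin(0.0°)) = 17.2 V
  V3 = 12·(cos(-55.5°) + j·sin(-55.5°)) = 6.797 - j9.89 V
  V4 = 44.9·(cos(173.3°) + j·sin(173.3°)) = -44.59 + j5.239 V
Step 2 — Sum components: V_total = -13.07 - j12.39 V.
Step 3 — Convert to polar: |V_total| = 18.01 V, ∠V_total = -136.5°.

V_total = 18.01∠-136.5° V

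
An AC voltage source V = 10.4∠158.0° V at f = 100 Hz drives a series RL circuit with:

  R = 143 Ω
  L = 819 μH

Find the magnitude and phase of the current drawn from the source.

Step 1 — Angular frequency: ω = 2π·f = 2π·100 = 628.3 rad/s.
Step 2 — Component impedances:
  R: Z = R = 143 Ω
  L: Z = jωL = j·628.3·0.000819 = 0 + j0.5146 Ω
Step 3 — Series combination: Z_total = R + L = 143 + j0.5146 Ω = 143∠0.2° Ω.
Step 4 — Source phasor: V = 10.4∠158.0° V = -9.643 + j3.896 V.
Step 5 — Ohm's law: I = V / Z_total = (-9.643 + j3.896) / (143 + j0.5146) = -0.06733 + j0.02749 A.
Step 6 — Convert to polar: |I| = 0.07273 A, ∠I = 157.8°.

I = 0.07273∠157.8° A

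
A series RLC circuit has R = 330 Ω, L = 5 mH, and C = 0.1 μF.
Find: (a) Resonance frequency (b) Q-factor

Step 1 — Resonance condition Im(Z)=0 gives ω₀ = 1/√(LC).
Step 2 — ω₀ = 1/√(0.005·1e-07) = 4.472e+04 rad/s.
Step 3 — f₀ = ω₀/(2π) = 7118 Hz.
Step 4 — Series Q: Q = ω₀L/R = 4.472e+04·0.005/330 = 0.6776.

(a) f₀ = 7118 Hz  (b) Q = 0.6776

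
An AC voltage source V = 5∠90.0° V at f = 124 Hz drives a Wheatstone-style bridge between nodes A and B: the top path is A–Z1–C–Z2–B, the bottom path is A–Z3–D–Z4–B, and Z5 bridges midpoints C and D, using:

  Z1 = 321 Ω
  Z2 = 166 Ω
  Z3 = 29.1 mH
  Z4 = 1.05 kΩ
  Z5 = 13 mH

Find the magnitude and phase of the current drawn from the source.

Step 1 — Angular frequency: ω = 2π·f = 2π·124 = 779.1 rad/s.
Step 2 — Component impedances:
  Z1: Z = R = 321 Ω
  Z2: Z = R = 166 Ω
  Z3: Z = jωL = j·779.1·0.0291 = 0 + j22.67 Ω
  Z4: Z = R = 1050 Ω
  Z5: Z = jωL = j·779.1·0.013 = 0 + j10.13 Ω
Step 3 — Bridge requires nodal analysis (the Z5 bridge couples midpoints C and D, so the two paths cannot be reduced to a simple series/parallel combination). Setting node B to ground and injecting 1 A at node A, the 3-node admittance system at A, C, D solves to V_A = Z_AB = 146.4 + j29.9 Ω = 149.5∠11.5° Ω.
Step 4 — Source phasor: V = 5∠90.0° V = 0 + j5 V.
Step 5 — Ohm's law: I = V / Z_total = (0 + j5) / (146.4 + j29.9) = 0.006692 + j0.03278 A.
Step 6 — Convert to polar: |I| = 0.03345 A, ∠I = 78.5°.

I = 0.03345∠78.5° A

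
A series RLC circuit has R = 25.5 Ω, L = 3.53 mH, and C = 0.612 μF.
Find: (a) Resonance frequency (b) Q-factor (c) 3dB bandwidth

Step 1 — Resonance: ω₀ = 1/√(LC) = 1/√(0.00353·6.12e-07) = 2.151e+04 rad/s.
Step 2 — f₀ = ω₀/(2π) = 3424 Hz.
Step 3 — Series Q: Q = ω₀L/R = 2.151e+04·0.00353/25.5 = 2.978.
Step 4 — Bandwidth: Δω = ω₀/Q = 7224 rad/s; BW = Δω/(2π) = 1150 Hz.

(a) f₀ = 3424 Hz  (b) Q = 2.978  (c) BW = 1150 Hz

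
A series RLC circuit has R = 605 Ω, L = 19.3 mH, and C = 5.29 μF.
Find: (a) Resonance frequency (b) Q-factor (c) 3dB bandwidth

Step 1 — Resonance: ω₀ = 1/√(LC) = 1/√(0.0193·5.29e-06) = 3130 rad/s.
Step 2 — f₀ = ω₀/(2π) = 498.1 Hz.
Step 3 — Series Q: Q = ω₀L/R = 3130·0.0193/605 = 0.09984.
Step 4 — Bandwidth: Δω = ω₀/Q = 3.135e+04 rad/s; BW = Δω/(2π) = 4989 Hz.

(a) f₀ = 498.1 Hz  (b) Q = 0.09984  (c) BW = 4989 Hz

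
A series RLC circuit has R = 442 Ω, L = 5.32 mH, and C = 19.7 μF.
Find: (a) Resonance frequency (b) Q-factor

Step 1 — Resonance condition Im(Z)=0 gives ω₀ = 1/√(LC).
Step 2 — ω₀ = 1/√(0.00532·1.97e-05) = 3089 rad/s.
Step 3 — f₀ = ω₀/(2π) = 491.6 Hz.
Step 4 — Series Q: Q = ω₀L/R = 3089·0.00532/442 = 0.03718.

(a) f₀ = 491.6 Hz  (b) Q = 0.03718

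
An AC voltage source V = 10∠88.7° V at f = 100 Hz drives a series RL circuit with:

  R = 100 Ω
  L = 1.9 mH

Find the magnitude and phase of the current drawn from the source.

Step 1 — Angular frequency: ω = 2π·f = 2π·100 = 628.3 rad/s.
Step 2 — Component impedances:
  R: Z = R = 100 Ω
  L: Z = jωL = j·628.3·0.0019 = 0 + j1.194 Ω
Step 3 — Series combination: Z_total = R + L = 100 + j1.194 Ω = 100∠0.7° Ω.
Step 4 — Source phasor: V = 10∠88.7° V = 0.2269 + j9.997 V.
Step 5 — Ohm's law: I = V / Z_total = (0.2269 + j9.997) / (100 + j1.194) = 0.003462 + j0.09993 A.
Step 6 — Convert to polar: |I| = 0.09999 A, ∠I = 88.0°.

I = 0.09999∠88.0° A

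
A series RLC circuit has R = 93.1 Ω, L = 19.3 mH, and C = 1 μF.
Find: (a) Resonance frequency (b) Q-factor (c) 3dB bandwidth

Step 1 — Resonance: ω₀ = 1/√(LC) = 1/√(0.0193·1e-06) = 7198 rad/s.
Step 2 — f₀ = ω₀/(2π) = 1146 Hz.
Step 3 — Series Q: Q = ω₀L/R = 7198·0.0193/93.1 = 1.492.
Step 4 — Bandwidth: Δω = ω₀/Q = 4824 rad/s; BW = Δω/(2π) = 767.7 Hz.

(a) f₀ = 1146 Hz  (b) Q = 1.492  (c) BW = 767.7 Hz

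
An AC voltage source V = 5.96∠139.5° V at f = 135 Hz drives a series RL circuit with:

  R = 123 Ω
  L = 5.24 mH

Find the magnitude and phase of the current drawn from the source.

Step 1 — Angular frequency: ω = 2π·f = 2π·135 = 848.2 rad/s.
Step 2 — Component impedances:
  R: Z = R = 123 Ω
  L: Z = jωL = j·848.2·0.00524 = 0 + j4.445 Ω
Step 3 — Series combination: Z_total = R + L = 123 + j4.445 Ω = 123.1∠2.1° Ω.
Step 4 — Source phasor: V = 5.96∠139.5° V = -4.532 + j3.871 V.
Step 5 — Ohm's law: I = V / Z_total = (-4.532 + j3.871) / (123 + j4.445) = -0.03566 + j0.03276 A.
Step 6 — Convert to polar: |I| = 0.04842 A, ∠I = 137.4°.

I = 0.04842∠137.4° A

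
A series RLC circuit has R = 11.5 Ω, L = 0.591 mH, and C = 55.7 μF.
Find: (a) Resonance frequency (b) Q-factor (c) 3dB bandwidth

Step 1 — Resonance: ω₀ = 1/√(LC) = 1/√(0.000591·5.57e-05) = 5512 rad/s.
Step 2 — f₀ = ω₀/(2π) = 877.2 Hz.
Step 3 — Series Q: Q = ω₀L/R = 5512·0.000591/11.5 = 0.2832.
Step 4 — Bandwidth: Δω = ω₀/Q = 1.946e+04 rad/s; BW = Δω/(2π) = 3097 Hz.

(a) f₀ = 877.2 Hz  (b) Q = 0.2832  (c) BW = 3097 Hz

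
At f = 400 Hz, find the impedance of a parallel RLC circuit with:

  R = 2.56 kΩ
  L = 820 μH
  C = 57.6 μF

Step 1 — Angular frequency: ω = 2π·f = 2π·400 = 2513 rad/s.
Step 2 — Component impedances:
  R: Z = R = 2560 Ω
  L: Z = jωL = j·2513·0.00082 = 0 + j2.061 Ω
  C: Z = 1/(jωC) = -j/(ω·C) = 0 - j6.908 Ω
Step 3 — Parallel combination: 1/Z_total = 1/R + 1/L + 1/C; Z_total = 0.00337 + j2.937 Ω = 2.937∠89.9° Ω.

Z = 0.00337 + j2.937 Ω = 2.937∠89.9° Ω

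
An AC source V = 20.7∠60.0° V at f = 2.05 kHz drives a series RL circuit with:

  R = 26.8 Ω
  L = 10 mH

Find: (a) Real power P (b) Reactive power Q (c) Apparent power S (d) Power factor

Step 1 — Angular frequency: ω = 2π·f = 2π·2050 = 1.288e+04 rad/s.
Step 2 — Component impedances:
  R: Z = R = 26.8 Ω
  L: Z = jωL = j·1.288e+04·0.01 = 0 + j128.8 Ω
Step 3 — Series combination: Z_total = R + L = 26.8 + j128.8 Ω = 131.6∠78.2° Ω.
Step 4 — Source phasor: V = 20.7∠60.0° V = 10.35 + j17.93 V.
Step 5 — Current: I = V / Z = 0.1494 - j0.04926 A = 0.1573∠-18.2° A.
Step 6 — Complex power: S = V·I* = 0.6634 + j3.189 VA.
Step 7 — Real power: P = Re(S) = 0.6634 W.
Step 8 — Reactive power: Q = Im(S) = 3.189 VAR.
Step 9 — Apparent power: |S| = 3.257 VA.
Step 10 — Power factor: PF = P/|S| = 0.2037 (lagging).

(a) P = 0.6634 W  (b) Q = 3.189 VAR  (c) S = 3.257 VA  (d) PF = 0.2037 (lagging)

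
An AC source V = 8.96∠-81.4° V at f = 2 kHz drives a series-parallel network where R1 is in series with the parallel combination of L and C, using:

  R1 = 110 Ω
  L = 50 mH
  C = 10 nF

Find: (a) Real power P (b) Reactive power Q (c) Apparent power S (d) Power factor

Step 1 — Angular frequency: ω = 2π·f = 2π·2000 = 1.257e+04 rad/s.
Step 2 — Component impedances:
  R1: Z = R = 110 Ω
  L: Z = jωL = j·1.257e+04·0.05 = 0 + j628.3 Ω
  C: Z = 1/(jωC) = -j/(ω·C) = 0 - j7958 Ω
Step 3 — Parallel branch: L || C = 1/(1/L + 1/C) = 0 + j682.2 Ω.
Step 4 — Series with R1: Z_total = R1 + (L || C) = 110 + j682.2 Ω = 691∠80.8° Ω.
Step 5 — Source phasor: V = 8.96∠-81.4° V = 1.34 - j8.859 V.
Step 6 — Current: I = V / Z = -0.01235 - j0.003955 A = 0.01297∠-162.2° A.
Step 7 — Complex power: S = V·I* = 0.0185 + j0.1147 VA.
Step 8 — Real power: P = Re(S) = 0.0185 W.
Step 9 — Reactive power: Q = Im(S) = 0.1147 VAR.
Step 10 — Apparent power: |S| = 0.1162 VA.
Step 11 — Power factor: PF = P/|S| = 0.1592 (lagging).

(a) P = 0.0185 W  (b) Q = 0.1147 VAR  (c) S = 0.1162 VA  (d) PF = 0.1592 (lagging)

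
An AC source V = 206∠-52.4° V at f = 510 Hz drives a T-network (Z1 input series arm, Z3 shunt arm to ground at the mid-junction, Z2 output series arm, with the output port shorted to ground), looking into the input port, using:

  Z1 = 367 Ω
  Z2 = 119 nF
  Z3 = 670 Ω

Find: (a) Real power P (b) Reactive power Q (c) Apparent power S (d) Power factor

Step 1 — Angular frequency: ω = 2π·f = 2π·510 = 3204 rad/s.
Step 2 — Component impedances:
  Z1: Z = R = 367 Ω
  Z2: Z = 1/(jωC) = -j/(ω·C) = 0 - j2622 Ω
  Z3: Z = R = 670 Ω
Step 3 — With the output port shorted to ground, the output series arm Z2 runs from the junction to ground; the shunt arm Z3 also runs from the junction to ground. They appear in parallel: Z3 || Z2 = 628.9 - j160.7 Ω.
Step 4 — Series with input arm Z1: Z_in = Z1 + (Z3 || Z2) = 995.9 - j160.7 Ω = 1009∠-9.2° Ω.
Step 5 — Source phasor: V = 206∠-52.4° V = 125.7 - j163.2 V.
Step 6 — Current: I = V / Z = 0.1488 - j0.1399 A = 0.2042∠-43.2° A.
Step 7 — Complex power: S = V·I* = 41.53 - j6.7 VA.
Step 8 — Real power: P = Re(S) = 41.53 W.
Step 9 — Reactive power: Q = Im(S) = -6.7 VAR.
Step 10 — Apparent power: |S| = 42.06 VA.
Step 11 — Power factor: PF = P/|S| = 0.9872 (leading).

(a) P = 41.53 W  (b) Q = -6.7 VAR  (c) S = 42.06 VA  (d) PF = 0.9872 (leading)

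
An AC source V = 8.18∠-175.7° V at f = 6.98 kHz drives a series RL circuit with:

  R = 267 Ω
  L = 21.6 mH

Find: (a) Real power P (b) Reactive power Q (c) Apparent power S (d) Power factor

Step 1 — Angular frequency: ω = 2π·f = 2π·6980 = 4.386e+04 rad/s.
Step 2 — Component impedances:
  R: Z = R = 267 Ω
  L: Z = jωL = j·4.386e+04·0.0216 = 0 + j947.3 Ω
Step 3 — Series combination: Z_total = R + L = 267 + j947.3 Ω = 984.2∠74.3° Ω.
Step 4 — Source phasor: V = 8.18∠-175.7° V = -8.157 - j0.6133 V.
Step 5 — Current: I = V / Z = -0.002848 + j0.007808 A = 0.008311∠110.0° A.
Step 6 — Complex power: S = V·I* = 0.01844 + j0.06544 VA.
Step 7 — Real power: P = Re(S) = 0.01844 W.
Step 8 — Reactive power: Q = Im(S) = 0.06544 VAR.
Step 9 — Apparent power: |S| = 0.06799 VA.
Step 10 — Power factor: PF = P/|S| = 0.2713 (lagging).

(a) P = 0.01844 W  (b) Q = 0.06544 VAR  (c) S = 0.06799 VA  (d) PF = 0.2713 (lagging)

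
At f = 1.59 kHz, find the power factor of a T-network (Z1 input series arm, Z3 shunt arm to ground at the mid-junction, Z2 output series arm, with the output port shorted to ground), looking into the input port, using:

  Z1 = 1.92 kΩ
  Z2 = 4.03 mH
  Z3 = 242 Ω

Step 1 — Angular frequency: ω = 2π·f = 2π·1590 = 9990 rad/s.
Step 2 — Component impedances:
  Z1: Z = R = 1920 Ω
  Z2: Z = jωL = j·9990·0.00403 = 0 + j40.26 Ω
  Z3: Z = R = 242 Ω
Step 3 — With the output port shorted to ground, the output series arm Z2 runs from the junction to ground; the shunt arm Z3 also runs from the junction to ground. They appear in parallel: Z3 || Z2 = 6.518 + j39.18 Ω.
Step 4 — Series with input arm Z1: Z_in = Z1 + (Z3 || Z2) = 1927 + j39.18 Ω = 1927∠1.2° Ω.
Step 5 — Power factor: PF = cos(φ) = Re(Z)/|Z| = 1926.5/1926.9 = 0.9998.
Step 6 — Type: Im(Z) = 39.18 ⇒ lagging (phase φ = 1.2°).

PF = 0.9998 (lagging, φ = 1.2°)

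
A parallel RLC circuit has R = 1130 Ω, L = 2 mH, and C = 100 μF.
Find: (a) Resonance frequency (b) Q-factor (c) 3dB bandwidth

Step 1 — Resonance: ω₀ = 1/√(LC) = 1/√(0.002·0.0001) = 2236 rad/s.
Step 2 — f₀ = ω₀/(2π) = 355.9 Hz.
Step 3 — Parallel Q: Q = R/(ω₀L) = 1130/(2236·0.002) = 252.7.
Step 4 — Bandwidth: Δω = ω₀/Q = 8.85 rad/s; BW = Δω/(2π) = 1.408 Hz.

(a) f₀ = 355.9 Hz  (b) Q = 252.7  (c) BW = 1.408 Hz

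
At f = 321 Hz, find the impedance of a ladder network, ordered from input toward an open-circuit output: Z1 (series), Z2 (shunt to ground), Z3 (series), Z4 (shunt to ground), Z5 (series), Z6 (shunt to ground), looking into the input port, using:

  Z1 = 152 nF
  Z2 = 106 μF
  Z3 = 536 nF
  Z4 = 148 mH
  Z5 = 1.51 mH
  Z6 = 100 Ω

Step 1 — Angular frequency: ω = 2π·f = 2π·321 = 2017 rad/s.
Step 2 — Component impedances:
  Z1: Z = 1/(jωC) = -j/(ω·C) = 0 - j3262 Ω
  Z2: Z = 1/(jωC) = -j/(ω·C) = 0 - j4.677 Ω
  Z3: Z = 1/(jωC) = -j/(ω·C) = 0 - j925 Ω
  Z4: Z = jωL = j·2017·0.148 = 0 + j298.5 Ω
  Z5: Z = jωL = j·2017·0.00151 = 0 + j3.046 Ω
  Z6: Z = R = 100 Ω
Step 3 — Ladder network (open output): work backward from the far end, alternating series and parallel combinations. Z_in = 0.002375 - j3267 Ω = 3267∠-90.0° Ω.

Z = 0.002375 - j3267 Ω = 3267∠-90.0° Ω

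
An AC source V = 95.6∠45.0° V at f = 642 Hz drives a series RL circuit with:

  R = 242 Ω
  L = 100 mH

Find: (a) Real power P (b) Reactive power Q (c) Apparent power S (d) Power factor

Step 1 — Angular frequency: ω = 2π·f = 2π·642 = 4034 rad/s.
Step 2 — Component impedances:
  R: Z = R = 242 Ω
  L: Z = jωL = j·4034·0.1 = 0 + j403.4 Ω
Step 3 — Series combination: Z_total = R + L = 242 + j403.4 Ω = 470.4∠59.0° Ω.
Step 4 — Source phasor: V = 95.6∠45.0° V = 67.6 + j67.6 V.
Step 5 — Current: I = V / Z = 0.1972 - j0.0493 A = 0.2032∠-14.0° A.
Step 6 — Complex power: S = V·I* = 9.995 + j16.66 VA.
Step 7 — Real power: P = Re(S) = 9.995 W.
Step 8 — Reactive power: Q = Im(S) = 16.66 VAR.
Step 9 — Apparent power: |S| = 19.43 VA.
Step 10 — Power factor: PF = P/|S| = 0.5145 (lagging).

(a) P = 9.995 W  (b) Q = 16.66 VAR  (c) S = 19.43 VA  (d) PF = 0.5145 (lagging)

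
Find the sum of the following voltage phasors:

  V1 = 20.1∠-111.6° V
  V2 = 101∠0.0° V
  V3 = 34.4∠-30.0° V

Step 1 — Convert each phasor to rectangular form:
  V1 = 20.1·(cos(-111.6°) + j·sin(-111.6°)) = -7.399 - j18.69 V
  V2 = 101·(cos(0.0°) + j·sin(0.0°)) = 101 V
  V3 = 34.4·(cos(-30.0°) + j·sin(-30.0°)) = 29.79 - j17.2 V
Step 2 — Sum components: V_total = 123.4 - j35.89 V.
Step 3 — Convert to polar: |V_total| = 128.5 V, ∠V_total = -16.2°.

V_total = 128.5∠-16.2° V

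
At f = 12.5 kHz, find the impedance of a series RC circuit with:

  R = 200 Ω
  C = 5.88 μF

Step 1 — Angular frequency: ω = 2π·f = 2π·1.25e+04 = 7.854e+04 rad/s.
Step 2 — Component impedances:
  R: Z = R = 200 Ω
  C: Z = 1/(jωC) = -j/(ω·C) = 0 - j2.165 Ω
Step 3 — Series combination: Z_total = R + C = 200 - j2.165 Ω = 200∠-0.6° Ω.

Z = 200 - j2.165 Ω = 200∠-0.6° Ω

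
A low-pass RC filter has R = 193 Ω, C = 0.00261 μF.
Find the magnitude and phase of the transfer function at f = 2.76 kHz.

Step 1 — Angular frequency: ω = 2π·2760 = 1.734e+04 rad/s.
Step 2 — Transfer function: H(jω) = 1/(1 + jωRC).
Step 3 — Denominator: 1 + jωRC = 1 + j·1.734e+04·193·2.61e-09 = 1 + j0.008735.
Step 4 — H = 0.9999 - j0.008735.
Step 5 — Magnitude: |H| = 1 (-0.0 dB); phase: φ = -0.5°.

|H| = 1 (-0.0 dB), φ = -0.5°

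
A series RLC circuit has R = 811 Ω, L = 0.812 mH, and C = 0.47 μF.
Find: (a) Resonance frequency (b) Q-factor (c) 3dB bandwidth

Step 1 — Resonance: ω₀ = 1/√(LC) = 1/√(0.000812·4.7e-07) = 5.119e+04 rad/s.
Step 2 — f₀ = ω₀/(2π) = 8147 Hz.
Step 3 — Series Q: Q = ω₀L/R = 5.119e+04·0.000812/811 = 0.05125.
Step 4 — Bandwidth: Δω = ω₀/Q = 9.988e+05 rad/s; BW = Δω/(2π) = 1.59e+05 Hz.

(a) f₀ = 8147 Hz  (b) Q = 0.05125  (c) BW = 1.59e+05 Hz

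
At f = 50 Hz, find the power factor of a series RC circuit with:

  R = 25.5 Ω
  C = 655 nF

Step 1 — Angular frequency: ω = 2π·f = 2π·50 = 314.2 rad/s.
Step 2 — Component impedances:
  R: Z = R = 25.5 Ω
  C: Z = 1/(jωC) = -j/(ω·C) = 0 - j4860 Ω
Step 3 — Series combination: Z_total = R + C = 25.5 - j4860 Ω = 4860∠-89.7° Ω.
Step 4 — Power factor: PF = cos(φ) = Re(Z)/|Z| = 25.5/4860 = 0.005247.
Step 5 — Type: Im(Z) = -4860 ⇒ leading (phase φ = -89.7°).

PF = 0.005247 (leading, φ = -89.7°)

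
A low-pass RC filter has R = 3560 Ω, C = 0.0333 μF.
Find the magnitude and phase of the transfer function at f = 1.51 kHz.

Step 1 — Angular frequency: ω = 2π·1510 = 9488 rad/s.
Step 2 — Transfer function: H(jω) = 1/(1 + jωRC).
Step 3 — Denominator: 1 + jωRC = 1 + j·9488·3560·3.33e-08 = 1 + j1.125.
Step 4 — H = 0.4415 - j0.4966.
Step 5 — Magnitude: |H| = 0.6645 (-3.6 dB); phase: φ = -48.4°.

|H| = 0.6645 (-3.6 dB), φ = -48.4°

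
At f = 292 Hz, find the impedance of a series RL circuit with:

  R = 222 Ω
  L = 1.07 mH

Step 1 — Angular frequency: ω = 2π·f = 2π·292 = 1835 rad/s.
Step 2 — Component impedances:
  R: Z = R = 222 Ω
  L: Z = jωL = j·1835·0.00107 = 0 + j1.963 Ω
Step 3 — Series combination: Z_total = R + L = 222 + j1.963 Ω = 222∠0.5° Ω.

Z = 222 + j1.963 Ω = 222∠0.5° Ω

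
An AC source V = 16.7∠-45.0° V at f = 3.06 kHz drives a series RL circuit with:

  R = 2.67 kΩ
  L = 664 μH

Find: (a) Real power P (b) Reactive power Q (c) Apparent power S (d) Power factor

Step 1 — Angular frequency: ω = 2π·f = 2π·3060 = 1.923e+04 rad/s.
Step 2 — Component impedances:
  R: Z = R = 2670 Ω
  L: Z = jωL = j·1.923e+04·0.000664 = 0 + j12.77 Ω
Step 3 — Series combination: Z_total = R + L = 2670 + j12.77 Ω = 2670∠0.3° Ω.
Step 4 — Source phasor: V = 16.7∠-45.0° V = 11.81 - j11.81 V.
Step 5 — Current: I = V / Z = 0.004401 - j0.004444 A = 0.006255∠-45.3° A.
Step 6 — Complex power: S = V·I* = 0.1045 + j0.0004994 VA.
Step 7 — Real power: P = Re(S) = 0.1045 W.
Step 8 — Reactive power: Q = Im(S) = 0.0004994 VAR.
Step 9 — Apparent power: |S| = 0.1045 VA.
Step 10 — Power factor: PF = P/|S| = 1 (lagging).

(a) P = 0.1045 W  (b) Q = 0.0004994 VAR  (c) S = 0.1045 VA  (d) PF = 1 (lagging)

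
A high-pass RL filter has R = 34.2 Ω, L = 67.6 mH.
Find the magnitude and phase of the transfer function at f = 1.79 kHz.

Step 1 — Angular frequency: ω = 2π·1790 = 1.125e+04 rad/s.
Step 2 — Transfer function: H(jω) = jωL/(R + jωL).
Step 3 — Numerator jωL = j·760.3; denominator R + jωL = 34.2 + j760.3.
Step 4 — H = 0.998 + j0.04489.
Step 5 — Magnitude: |H| = 0.999 (-0.0 dB); phase: φ = 2.6°.

|H| = 0.999 (-0.0 dB), φ = 2.6°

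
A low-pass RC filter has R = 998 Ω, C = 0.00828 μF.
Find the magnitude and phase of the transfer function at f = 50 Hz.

Step 1 — Angular frequency: ω = 2π·50 = 314.2 rad/s.
Step 2 — Transfer function: H(jω) = 1/(1 + jωRC).
Step 3 — Denominator: 1 + jωRC = 1 + j·314.2·998·8.28e-09 = 1 + j0.002596.
Step 4 — H = 1 - j0.002596.
Step 5 — Magnitude: |H| = 1 (-0.0 dB); phase: φ = -0.1°.

|H| = 1 (-0.0 dB), φ = -0.1°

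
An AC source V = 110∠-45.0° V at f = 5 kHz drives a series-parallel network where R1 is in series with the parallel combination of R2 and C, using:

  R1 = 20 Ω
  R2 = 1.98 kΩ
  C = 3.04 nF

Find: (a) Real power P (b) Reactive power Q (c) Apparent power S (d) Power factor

Step 1 — Angular frequency: ω = 2π·f = 2π·5000 = 3.142e+04 rad/s.
Step 2 — Component impedances:
  R1: Z = R = 20 Ω
  R2: Z = R = 1980 Ω
  C: Z = 1/(jωC) = -j/(ω·C) = 0 - j1.047e+04 Ω
Step 3 — Parallel branch: R2 || C = 1/(1/R2 + 1/C) = 1912 - j361.5 Ω.
Step 4 — Series with R1: Z_total = R1 + (R2 || C) = 1932 - j361.5 Ω = 1965∠-10.6° Ω.
Step 5 — Source phasor: V = 110∠-45.0° V = 77.78 - j77.78 V.
Step 6 — Current: I = V / Z = 0.04619 - j0.03162 A = 0.05597∠-34.4° A.
Step 7 — Complex power: S = V·I* = 6.052 - j1.133 VA.
Step 8 — Real power: P = Re(S) = 6.052 W.
Step 9 — Reactive power: Q = Im(S) = -1.133 VAR.
Step 10 — Apparent power: |S| = 6.157 VA.
Step 11 — Power factor: PF = P/|S| = 0.9829 (leading).

(a) P = 6.052 W  (b) Q = -1.133 VAR  (c) S = 6.157 VA  (d) PF = 0.9829 (leading)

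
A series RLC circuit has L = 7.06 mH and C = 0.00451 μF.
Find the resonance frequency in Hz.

Step 1 — Resonance condition Im(Z)=0 gives ω₀ = 1/√(LC).
Step 2 — ω₀ = 1/√(0.00706·4.51e-09) = 1.772e+05 rad/s.
Step 3 — f₀ = ω₀/(2π) = 2.821e+04 Hz.

f₀ = 2.821e+04 Hz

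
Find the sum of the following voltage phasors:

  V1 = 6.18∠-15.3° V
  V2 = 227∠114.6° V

Step 1 — Convert each phasor to rectangular form:
  V1 = 6.18·(cos(-15.3°) + j·sin(-15.3°)) = 5.961 - j1.631 V
  V2 = 227·(cos(114.6°) + j·sin(114.6°)) = -94.5 + j206.4 V
Step 2 — Sum components: V_total = -88.53 + j204.8 V.
Step 3 — Convert to polar: |V_total| = 223.1 V, ∠V_total = 113.4°.

V_total = 223.1∠113.4° V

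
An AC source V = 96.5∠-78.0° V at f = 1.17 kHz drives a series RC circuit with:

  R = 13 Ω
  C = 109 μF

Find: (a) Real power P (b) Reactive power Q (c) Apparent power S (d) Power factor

Step 1 — Angular frequency: ω = 2π·f = 2π·1170 = 7351 rad/s.
Step 2 — Component impedances:
  R: Z = R = 13 Ω
  C: Z = 1/(jωC) = -j/(ω·C) = 0 - j1.248 Ω
Step 3 — Series combination: Z_total = R + C = 13 - j1.248 Ω = 13.06∠-5.5° Ω.
Step 4 — Source phasor: V = 96.5∠-78.0° V = 20.06 - j94.39 V.
Step 5 — Current: I = V / Z = 2.22 - j7.048 A = 7.389∠-72.5° A.
Step 6 — Complex power: S = V·I* = 709.8 - j68.14 VA.
Step 7 — Real power: P = Re(S) = 709.8 W.
Step 8 — Reactive power: Q = Im(S) = -68.14 VAR.
Step 9 — Apparent power: |S| = 713 VA.
Step 10 — Power factor: PF = P/|S| = 0.9954 (leading).

(a) P = 709.8 W  (b) Q = -68.14 VAR  (c) S = 713 VA  (d) PF = 0.9954 (leading)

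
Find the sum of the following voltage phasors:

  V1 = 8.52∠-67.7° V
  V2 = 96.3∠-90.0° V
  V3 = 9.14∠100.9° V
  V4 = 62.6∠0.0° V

Step 1 — Convert each phasor to rectangular form:
  V1 = 8.52·(cos(-67.7°) + j·sin(-67.7°)) = 3.233 - j7.883 V
  V2 = 96.3·(cos(-90.0°) + j·sin(-90.0°)) = 0 - j96.3 V
  V3 = 9.14·(cos(100.9°) + j·sin(100.9°)) = -1.728 + j8.975 V
  V4 = 62.6·(cos(0.0°) + j·sin(0.0°)) = 62.6 V
Step 2 — Sum components: V_total = 64.1 - j95.21 V.
Step 3 — Convert to polar: |V_total| = 114.8 V, ∠V_total = -56.0°.

V_total = 114.8∠-56.0° V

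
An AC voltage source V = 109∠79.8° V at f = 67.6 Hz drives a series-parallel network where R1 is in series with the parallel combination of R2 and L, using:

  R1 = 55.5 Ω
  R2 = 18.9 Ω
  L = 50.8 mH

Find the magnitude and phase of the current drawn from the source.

Step 1 — Angular frequency: ω = 2π·f = 2π·67.6 = 424.7 rad/s.
Step 2 — Component impedances:
  R1: Z = R = 55.5 Ω
  R2: Z = R = 18.9 Ω
  L: Z = jωL = j·424.7·0.0508 = 0 + j21.58 Ω
Step 3 — Parallel branch: R2 || L = 1/(1/R2 + 1/L) = 10.69 + j9.368 Ω.
Step 4 — Series with R1: Z_total = R1 + (R2 || L) = 66.19 + j9.368 Ω = 66.85∠8.1° Ω.
Step 5 — Source phasor: V = 109∠79.8° V = 19.3 + j107.3 V.
Step 6 — Ohm's law: I = V / Z_total = (19.3 + j107.3) / (66.19 + j9.368) = 0.5107 + j1.548 A.
Step 7 — Convert to polar: |I| = 1.63 A, ∠I = 71.7°.

I = 1.63∠71.7° A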